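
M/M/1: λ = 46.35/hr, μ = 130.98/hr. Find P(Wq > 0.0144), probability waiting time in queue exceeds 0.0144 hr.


ρ = 46.35/130.98 = 0.3539
P(Wq > t) = ρ·e^{−(μ−λ)t} = 0.3539·e^{−1.2187}
= 0.3539·0.295622 = 0.104612

Final: 0.104612


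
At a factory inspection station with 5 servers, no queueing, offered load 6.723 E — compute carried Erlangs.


B(5,6.723) = 0.407974 (Erlang-B)
Carried load = a(1 − B) = 6.723·(1 − 0.407974) = 6.723·0.592026 = 3.9802 E

Final: 3.9802 Erlangs


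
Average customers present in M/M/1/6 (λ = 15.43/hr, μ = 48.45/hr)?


ρ = 15.43/48.45 = 0.3185
L = ρ[1 − (K+1)ρ^K + Kρ^(K+1)] / [(1−ρ)(1−ρ^(K+1))]
Numerator: 0.3185·(1 − 7·0.001043 + 6·0.0003323) = 0.316782
Denominator: (0.6815)·(0.999668) = 0.681301
L = 0.316782/0.681301 = 0.4650

Final: 0.4650


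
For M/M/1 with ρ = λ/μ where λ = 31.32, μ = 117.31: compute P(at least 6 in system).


ρ = 31.32/117.31 = 0.2670
P(N ≥ n) = ρ^n = 0.2670^6 = 0.0003622

Final: 0.0003622


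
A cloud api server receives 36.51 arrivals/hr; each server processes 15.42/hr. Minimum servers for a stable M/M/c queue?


Stability requires cμ > λ ⇔ c > λ/μ.
λ/μ = 36.51/15.42 = 2.3677
Minimum integer c = ⌊2.3677⌋ + 1 = 3
Check: 3·15.42 = 46.26 > 36.51, while 2·15.42 = 30.84 ≤ 36.51

Final: 3 servers


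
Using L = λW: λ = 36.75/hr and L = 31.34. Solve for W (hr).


W = L/λ = 31.34/36.75 = 0.8528 hr

Final: 0.8528 hr


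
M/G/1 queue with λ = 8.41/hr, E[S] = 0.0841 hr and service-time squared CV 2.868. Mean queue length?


ρ = λ·E[S] = 8.41·0.0841 = 0.7073
Lq = ρ²(1+C_s²)/(2(1−ρ)) = 0.5002·(1+2.868)/(2·0.2927)
= 0.5002·3.8680/0.5854 = 3.30514

Final: 3.30514


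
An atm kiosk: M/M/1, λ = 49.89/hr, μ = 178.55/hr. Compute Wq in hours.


ρ = 49.89/178.55 = 0.2794
Wq = ρ/(μ−λ) = 0.2794/(178.55 − 49.89) = 0.2794/128.66 = 0.002172 hr

Final: 0.002172 hr


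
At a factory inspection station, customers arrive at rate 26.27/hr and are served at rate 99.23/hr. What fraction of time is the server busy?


ρ = λ/μ = 26.27/99.23 = 0.2647

Final: 0.2647


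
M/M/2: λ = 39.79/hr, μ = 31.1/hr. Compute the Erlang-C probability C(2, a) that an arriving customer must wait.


a = λ/μ = 1.2794; ρ = a/2 = 0.6397
P₀ = 0.219727 (from M/M/c formula)
C(c,a) = [a^c/(c!(1−ρ))]·P₀ = [1.63692/(2·0.3603)]·0.219727
= 2.27167·0.219727 = 0.499149

Final: 0.499149


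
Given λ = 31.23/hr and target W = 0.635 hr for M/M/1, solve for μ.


W = 1/(μ−λ) ⇒ μ − λ = 1/W = 1/0.635 = 1.5748
μ = λ + 1/W = 31.23 + 1.5748 = 32.8048 per hr

Final: 32.8048 /hr


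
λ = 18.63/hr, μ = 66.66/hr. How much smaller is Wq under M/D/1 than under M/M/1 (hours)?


ρ = 18.63/66.66 = 0.2795
Wq(M/M/1) = ρ/(μ−λ) = 0.2795/48.03 = 0.005819 hr
Wq(M/D/1) = ρ/(2(μ−λ)) = 0.002909 hr
Savings = 0.005819 − 0.002909 = 0.002909 hr

Final: 0.002909 hr


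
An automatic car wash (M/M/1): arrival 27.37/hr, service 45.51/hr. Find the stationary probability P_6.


ρ = 27.37/45.51 = 0.6014
P_n = (1−ρ)·ρ^n = (1 − 0.6014)·0.6014^6 = 0.3986·0.047316 = 0.018860

Final: 0.018860


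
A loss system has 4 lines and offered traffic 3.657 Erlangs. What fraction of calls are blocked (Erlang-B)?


B(c,a) = (a^c/c!) / Σ_{k=0}^{c} a^k/k!
a^4/4! = 7.452270
Σ terms (k=0..4): 1.00000 + 3.65700 + 6.68682 + 8.15124 + 7.45227 = 26.947334
B = 7.452270/26.947334 = 0.276549

Final: 0.276549


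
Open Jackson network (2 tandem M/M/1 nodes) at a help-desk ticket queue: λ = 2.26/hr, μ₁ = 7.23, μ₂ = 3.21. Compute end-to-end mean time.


Each node sees arrival rate λ = 2.26/hr (tandem ⇒ throughput preserved).
W₁ = 1/(μ₁−λ) = 1/(7.23−2.26) = 0.20121 hr
W₂ = 1/(μ₂−λ) = 1/(3.21−2.26) = 1.05263 hr
W_total = W₁ + W₂ = 0.20121 + 1.05263 = 1.25384 hr

Final: 1.25384 hr


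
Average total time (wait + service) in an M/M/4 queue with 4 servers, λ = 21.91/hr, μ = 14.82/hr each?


a = 1.4784; ρ = 0.3696; P₀ = 0.225960
Lq = P₀·a^c·ρ/(c!(1−ρ)²) = 0.04183
Wq = Lq/λ = 0.04183/21.91 = 0.001909 hr
W = Wq + 1/μ = 0.001909 + 0.06748 = 0.06939 hr

Final: 0.06939 hr


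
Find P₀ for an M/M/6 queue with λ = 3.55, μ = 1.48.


a = λ/μ = 3.55/1.48 = 2.3986; ρ = a/c = 0.3998
Σ_{k=0}^{5} a^k/k! (terms k=0..5) = 1.00000 + 2.39865 + 2.87676 + 2.30011 + 1.37929 + 0.66169 = 10.61649
Tail: a^6/(6!(1−ρ)) = 190.45827/(720·0.6002) = 0.44071
P₀ = 1/(10.61649 + 0.44071) = 1/11.05720 = 0.090439

Final: 0.090439


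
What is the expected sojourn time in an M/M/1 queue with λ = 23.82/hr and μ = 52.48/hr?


W = 1/(μ−λ) = 1/(52.48 − 23.82) = 1/28.66 = 0.03489 hr

Final: 0.03489 hr


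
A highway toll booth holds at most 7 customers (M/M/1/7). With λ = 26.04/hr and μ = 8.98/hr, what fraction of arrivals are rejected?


ρ = λ/μ = 26.04/8.98 = 2.8998
P_K = (1−ρ)ρ^K/(1−ρ^(K+1)) = (-1.8998·1724.060503)/(1 − 4999.391481)
= -3275.330978/-4998.391481 = 0.655277

Final: 0.655277


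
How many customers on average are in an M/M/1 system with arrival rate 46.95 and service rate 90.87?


ρ = λ/μ = 46.95/90.87 = 0.5167
L = ρ/(1−ρ) = 0.5167/(1 − 0.5167) = 0.5167/0.4833 = 1.0690

Final: 1.0690


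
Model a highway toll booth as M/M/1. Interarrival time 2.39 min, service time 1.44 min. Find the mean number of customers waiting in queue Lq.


λ = 60/2.39 = 25.1046 /hr
μ = 60/1.44 = 41.6667 /hr
ρ = λ/μ = 25.1046/41.6667 = 0.6025
Lq = ρ²/(1−ρ) = 0.3630/0.3975 = 0.9133

Final: 0.9133


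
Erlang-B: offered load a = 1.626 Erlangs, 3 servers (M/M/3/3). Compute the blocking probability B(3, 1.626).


B(c,a) = (a^c/c!) / Σ_{k=0}^{c} a^k/k!
a^3/3! = 0.716490
Σ terms (k=0..3): 1.00000 + 1.62600 + 1.32194 + 0.71649 = 4.664428
B = 0.716490/4.664428 = 0.153607

Final: 0.153607


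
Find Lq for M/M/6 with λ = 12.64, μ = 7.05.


a = λ/μ = 1.7929; ρ = a/6 = 0.2988
P₀ = 0.166349
Lq = P₀·a^c·ρ / (c!·(1−ρ)²) = 0.166349·33.21603·0.2988/(720·0.49166)
= 0.004664

Final: 0.004664


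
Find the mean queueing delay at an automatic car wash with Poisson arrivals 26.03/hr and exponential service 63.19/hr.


ρ = 26.03/63.19 = 0.4119
Wq = ρ/(μ−λ) = 0.4119/(63.19 − 26.03) = 0.4119/37.16 = 0.01109 hr

Final: 0.01109 hr


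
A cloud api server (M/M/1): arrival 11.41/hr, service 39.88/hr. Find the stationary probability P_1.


ρ = 11.41/39.88 = 0.2861
P_n = (1−ρ)·ρ^n = (1 − 0.2861)·0.2861^1 = 0.7139·0.286108 = 0.204250

Final: 0.204250


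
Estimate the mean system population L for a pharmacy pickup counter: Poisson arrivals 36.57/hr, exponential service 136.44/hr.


ρ = λ/μ = 36.57/136.44 = 0.2680
L = ρ/(1−ρ) = 0.2680/(1 − 0.2680) = 0.2680/0.7320 = 0.3662

Final: 0.3662


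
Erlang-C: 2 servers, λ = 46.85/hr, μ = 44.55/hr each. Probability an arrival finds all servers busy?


a = λ/μ = 1.0516; ρ = a/2 = 0.5258
P₀ = 0.310776 (from M/M/c formula)
C(c,a) = [a^c/(c!(1−ρ))]·P₀ = [1.10592/(2·0.4742)]·0.310776
= 1.16612·0.310776 = 0.362403

Final: 0.362403


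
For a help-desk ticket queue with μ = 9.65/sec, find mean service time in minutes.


Mean service time = 1/μ = 1/9.65 second = 0.10363 second
In minutes: 0.10363 × 0.0166667 = 0.001727 min

Final: 0.001727 min


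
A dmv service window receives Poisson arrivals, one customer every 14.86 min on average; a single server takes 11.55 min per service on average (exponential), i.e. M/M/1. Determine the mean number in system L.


λ = 60/14.86 = 4.0377 /hr
μ = 60/11.55 = 5.1948 /hr
ρ = λ/μ = 4.0377/5.1948 = 0.7773
L = ρ/(1−ρ) = 0.7773/0.2227 = 3.4894

Final: 3.4894


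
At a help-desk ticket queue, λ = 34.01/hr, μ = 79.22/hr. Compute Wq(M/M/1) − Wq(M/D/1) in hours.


ρ = 34.01/79.22 = 0.4293
Wq(M/M/1) = ρ/(μ−λ) = 0.4293/45.21 = 0.009496 hr
Wq(M/D/1) = ρ/(2(μ−λ)) = 0.004748 hr
Savings = 0.009496 − 0.004748 = 0.004748 hr

Final: 0.004748 hr


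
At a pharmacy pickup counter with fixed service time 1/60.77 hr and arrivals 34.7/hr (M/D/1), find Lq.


ρ = 34.7/60.77 = 0.5710
M/D/1: Lq = ρ²/(2(1−ρ)) = 0.3260/(2·0.4290) = 0.38001

Final: 0.38001


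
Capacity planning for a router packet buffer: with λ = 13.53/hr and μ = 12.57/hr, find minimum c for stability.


Stability requires cμ > λ ⇔ c > λ/μ.
λ/μ = 13.53/12.57 = 1.0764
Minimum integer c = ⌊1.0764⌋ + 1 = 2
Check: 2·12.57 = 25.14 > 13.53, while 1·12.57 = 12.57 ≤ 13.53

Final: 2 servers


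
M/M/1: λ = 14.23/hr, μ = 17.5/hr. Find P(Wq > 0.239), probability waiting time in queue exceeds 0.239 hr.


ρ = 14.23/17.5 = 0.8131
P(Wq > t) = ρ·e^{−(μ−λ)t} = 0.8131·e^{−0.7815}
= 0.8131·0.457705 = 0.372180

Final: 0.372180


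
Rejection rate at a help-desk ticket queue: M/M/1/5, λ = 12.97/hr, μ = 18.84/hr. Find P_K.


ρ = λ/μ = 12.97/18.84 = 0.6884
P_K = (1−ρ)ρ^K/(1−ρ^(K+1)) = (0.3116·0.154631)/(1 − 0.106452)
= 0.048178/0.893548 = 0.053918

Final: 0.053918


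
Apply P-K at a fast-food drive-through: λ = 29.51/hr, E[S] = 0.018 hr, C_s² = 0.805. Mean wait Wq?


ρ = λ·E[S] = 29.51·0.018 = 0.5312
E[S²] = E[S]²(1+C_s²) = 0.018²·(1+0.805) = 0.0005848
Wq = λ·E[S²]/(2(1−ρ)) = 29.51·0.0005848/(2·0.4688) = 0.01841 hr

Final: 0.01841 hr


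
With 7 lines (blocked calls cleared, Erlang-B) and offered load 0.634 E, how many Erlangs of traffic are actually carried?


B(7,0.634) = 0.000004334 (Erlang-B)
Carried load = a(1 − B) = 0.634·(1 − 0.000004334) = 0.634·0.999996 = 0.6340 E

Final: 0.6340 Erlangs


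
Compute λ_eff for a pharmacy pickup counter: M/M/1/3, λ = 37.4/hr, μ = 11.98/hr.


ρ = 3.1219; P_K = (1−ρ)ρ^3/(1−ρ^4) = 0.686911
λ_eff = λ(1 − P_K) = 37.4·(1 − 0.686911) = 37.4·0.313089 = 11.7095 /hr

Final: 11.7095 /hr


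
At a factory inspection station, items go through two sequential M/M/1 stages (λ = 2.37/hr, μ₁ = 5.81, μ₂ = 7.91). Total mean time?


Each node sees arrival rate λ = 2.37/hr (tandem ⇒ throughput preserved).
W₁ = 1/(μ₁−λ) = 1/(5.81−2.37) = 0.29070 hr
W₂ = 1/(μ₂−λ) = 1/(7.91−2.37) = 0.18051 hr
W_total = W₁ + W₂ = 0.29070 + 0.18051 = 0.47120 hr

Final: 0.47120 hr


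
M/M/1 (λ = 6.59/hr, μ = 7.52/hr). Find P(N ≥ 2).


ρ = 6.59/7.52 = 0.8763
P(N ≥ n) = ρ^n = 0.8763^2 = 0.767954

Final: 0.767954


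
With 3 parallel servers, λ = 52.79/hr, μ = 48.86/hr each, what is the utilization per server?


ρ = λ/(cμ) = 52.79/(3·48.86) = 52.79/146.58 = 0.3601

Final: 0.3601


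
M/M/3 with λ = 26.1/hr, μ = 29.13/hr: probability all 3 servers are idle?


a = λ/μ = 26.1/29.13 = 0.8960; ρ = a/c = 0.2987
Σ_{k=0}^{2} a^k/k! (terms k=0..2) = 1.00000 + 0.89598 + 0.40139 = 2.29738
Tail: a^3/(3!(1−ρ)) = 0.71928/(6·0.7013) = 0.17093
P₀ = 1/(2.29738 + 0.17093) = 1/2.46831 = 0.405136

Final: 0.405136


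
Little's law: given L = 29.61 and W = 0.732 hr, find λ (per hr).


λ = L/W = 29.61/0.732 = 40.4508 /hr

Final: 40.4508 /hr


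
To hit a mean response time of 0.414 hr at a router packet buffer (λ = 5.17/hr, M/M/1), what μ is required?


W = 1/(μ−λ) ⇒ μ − λ = 1/W = 1/0.414 = 2.4155
μ = λ + 1/W = 5.17 + 2.4155 = 7.5855 per hr

Final: 7.5855 /hr


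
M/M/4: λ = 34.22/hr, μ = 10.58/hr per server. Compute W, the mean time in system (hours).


a = 3.2344; ρ = 0.8086; P₀ = 0.025688
Lq = P₀·a^c·ρ/(c!(1−ρ)²) = 2.58551
Wq = Lq/λ = 2.58551/34.22 = 0.07556 hr
W = Wq + 1/μ = 0.07556 + 0.09452 = 0.17007 hr

Final: 0.17007 hr


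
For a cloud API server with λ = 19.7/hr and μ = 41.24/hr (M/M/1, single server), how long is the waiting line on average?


ρ = 19.7/41.24 = 0.4777
Lq = ρ²/(1−ρ) = 0.2282/0.5223 = 0.4369

Final: 0.4369


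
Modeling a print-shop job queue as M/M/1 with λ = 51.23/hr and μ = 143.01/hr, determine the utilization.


ρ = λ/μ = 51.23/143.01 = 0.3582

Final: 0.3582


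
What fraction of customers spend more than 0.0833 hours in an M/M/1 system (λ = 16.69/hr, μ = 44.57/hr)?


W ~ Exponential(μ−λ) for M/M/1.
μ − λ = 44.57 − 16.69 = 27.8800
P(W > t) = e^{−(μ−λ)t} = e^{−2.3224} = 0.098038

Final: 0.098038


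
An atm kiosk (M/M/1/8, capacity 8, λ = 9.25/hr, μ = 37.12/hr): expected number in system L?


ρ = 9.25/37.12 = 0.2492
L = ρ[1 − (K+1)ρ^K + Kρ^(K+1)] / [(1−ρ)(1−ρ^(K+1))]
Numerator: 0.2492·(1 − 9·0.00001487 + 8·0.000003705) = 0.249166
Denominator: (0.7508)·(0.999996) = 0.750805
L = 0.249166/0.750805 = 0.3319

Final: 0.3319


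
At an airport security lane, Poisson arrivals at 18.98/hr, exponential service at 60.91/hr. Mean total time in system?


W = 1/(μ−λ) = 1/(60.91 − 18.98) = 1/41.93 = 0.02385 hr

Final: 0.02385 hr


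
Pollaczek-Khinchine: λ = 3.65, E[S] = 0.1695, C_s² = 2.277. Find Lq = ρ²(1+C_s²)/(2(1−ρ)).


ρ = λ·E[S] = 3.65·0.1695 = 0.6187
Lq = ρ²(1+C_s²)/(2(1−ρ)) = 0.3828·(1+2.277)/(2·0.3813)
= 0.3828·3.2770/0.7627 = 1.64466

Final: 1.64466


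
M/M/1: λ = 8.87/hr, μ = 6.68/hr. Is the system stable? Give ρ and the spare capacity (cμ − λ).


Total capacity cμ = 1·6.68 = 6.68/hr
ρ = λ/(cμ) = 8.87/6.68 = 1.3278
Stable ⇔ ρ < 1: NO
Spare capacity = cμ − λ = 6.68 − 8.87 = -2.19/hr

Final: ρ = 1.3278; unstable; margin = -2.19/hr


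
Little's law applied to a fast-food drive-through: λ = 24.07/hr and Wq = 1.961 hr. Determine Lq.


Lq = λWq = 24.07·1.961 = 47.2013

Final: 47.2013


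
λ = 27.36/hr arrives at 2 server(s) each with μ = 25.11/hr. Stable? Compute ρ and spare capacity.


Total capacity cμ = 2·25.11 = 50.22/hr
ρ = λ/(cμ) = 27.36/50.22 = 0.5448
Stable ⇔ ρ < 1: YES
Spare capacity = cμ − λ = 50.22 − 27.36 = 22.86/hr

Final: ρ = 0.5448; stable; margin = 22.86/hr


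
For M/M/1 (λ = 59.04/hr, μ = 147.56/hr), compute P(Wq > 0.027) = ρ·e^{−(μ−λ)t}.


ρ = 59.04/147.56 = 0.4001
P(Wq > t) = ρ·e^{−(μ−λ)t} = 0.4001·e^{−2.3900}
= 0.4001·0.091626 = 0.036660

Final: 0.036660


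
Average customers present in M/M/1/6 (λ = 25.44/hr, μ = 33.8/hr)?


ρ = 25.44/33.8 = 0.7527
L = ρ[1 − (K+1)ρ^K + Kρ^(K+1)] / [(1−ρ)(1−ρ^(K+1))]
Numerator: 0.7527·(1 − 7·0.181804 + 6·0.136837) = 0.412757
Denominator: (0.2473)·(0.863163) = 0.213492
L = 0.412757/0.213492 = 1.9334

Final: 1.9334


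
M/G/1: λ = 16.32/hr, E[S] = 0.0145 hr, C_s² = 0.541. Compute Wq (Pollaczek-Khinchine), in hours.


ρ = λ·E[S] = 16.32·0.0145 = 0.2366
E[S²] = E[S]²(1+C_s²) = 0.0145²·(1+0.541) = 0.0003240
Wq = λ·E[S²]/(2(1−ρ)) = 16.32·0.0003240/(2·0.7634) = 0.003463 hr

Final: 0.003463 hr


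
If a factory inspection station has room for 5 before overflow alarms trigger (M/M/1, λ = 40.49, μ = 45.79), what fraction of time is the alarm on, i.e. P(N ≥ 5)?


ρ = 40.49/45.79 = 0.8843
P(N ≥ n) = ρ^n = 0.8843^5 = 0.540612

Final: 0.540612


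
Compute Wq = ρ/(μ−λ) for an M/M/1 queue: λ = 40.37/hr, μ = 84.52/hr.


ρ = 40.37/84.52 = 0.4776
Wq = ρ/(μ−λ) = 0.4776/(84.52 − 40.37) = 0.4776/44.15 = 0.01082 hr

Final: 0.01082 hr


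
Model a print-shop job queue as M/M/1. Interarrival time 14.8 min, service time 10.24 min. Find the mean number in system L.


λ = 60/14.8 = 4.0541 /hr
μ = 60/10.24 = 5.8594 /hr
ρ = λ/μ = 4.0541/5.8594 = 0.6919
L = ρ/(1−ρ) = 0.6919/0.3081 = 2.2456

Final: 2.2456


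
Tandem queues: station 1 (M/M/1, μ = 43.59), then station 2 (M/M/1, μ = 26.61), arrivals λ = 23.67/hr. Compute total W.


Each node sees arrival rate λ = 23.67/hr (tandem ⇒ throughput preserved).
W₁ = 1/(μ₁−λ) = 1/(43.59−23.67) = 0.05020 hr
W₂ = 1/(μ₂−λ) = 1/(26.61−23.67) = 0.34014 hr
W_total = W₁ + W₂ = 0.05020 + 0.34014 = 0.39034 hr

Final: 0.39034 hr


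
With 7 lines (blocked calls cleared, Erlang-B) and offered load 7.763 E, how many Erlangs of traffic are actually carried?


B(7,7.763) = 0.294621 (Erlang-B)
Carried load = a(1 − B) = 7.763·(1 − 0.294621) = 7.763·0.705379 = 5.4759 E

Final: 5.4759 Erlangs


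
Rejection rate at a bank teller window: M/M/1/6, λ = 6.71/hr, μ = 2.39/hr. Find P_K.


ρ = λ/μ = 6.71/2.39 = 2.8075
P_K = (1−ρ)ρ^K/(1−ρ^(K+1)) = (-1.8075·489.719858)/(1 − 1374.903870)
= -885.184012/-1373.903870 = 0.644284

Final: 0.644284


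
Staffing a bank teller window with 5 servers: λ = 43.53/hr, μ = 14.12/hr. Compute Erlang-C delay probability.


a = λ/μ = 3.0829; ρ = a/5 = 0.6166
P₀ = 0.042492 (from M/M/c formula)
C(c,a) = [a^c/(c!(1−ρ))]·P₀ = [278.46451/(120·0.3834)]·0.042492
= 6.05209·0.042492 = 0.257165

Final: 0.257165


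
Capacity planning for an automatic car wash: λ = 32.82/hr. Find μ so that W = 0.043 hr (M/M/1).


W = 1/(μ−λ) ⇒ μ − λ = 1/W = 1/0.043 = 23.2558
μ = λ + 1/W = 32.82 + 23.2558 = 56.0758 per hr

Final: 56.0758 /hr


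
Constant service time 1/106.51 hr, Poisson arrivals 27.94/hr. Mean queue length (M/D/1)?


ρ = 27.94/106.51 = 0.2623
M/D/1: Lq = ρ²/(2(1−ρ)) = 0.06881/(2·0.7377) = 0.04664

Final: 0.04664


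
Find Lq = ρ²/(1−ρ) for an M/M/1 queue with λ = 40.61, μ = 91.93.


ρ = 40.61/91.93 = 0.4417
Lq = ρ²/(1−ρ) = 0.1951/0.5583 = 0.3496

Final: 0.3496


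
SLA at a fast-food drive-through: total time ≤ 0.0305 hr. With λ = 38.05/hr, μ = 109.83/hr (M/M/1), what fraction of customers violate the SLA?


W ~ Exponential(μ−λ) for M/M/1.
μ − λ = 109.83 − 38.05 = 71.7800
P(W > t) = e^{−(μ−λ)t} = e^{−2.1893} = 0.111996

Final: 0.111996


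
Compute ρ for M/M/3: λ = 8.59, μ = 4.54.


ρ = λ/(cμ) = 8.59/(3·4.54) = 8.59/13.62 = 0.6307

Final: 0.6307


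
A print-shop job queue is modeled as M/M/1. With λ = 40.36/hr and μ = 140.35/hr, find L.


ρ = λ/μ = 40.36/140.35 = 0.2876
L = ρ/(1−ρ) = 0.2876/(1 − 0.2876) = 0.2876/0.7124 = 0.4036

Final: 0.4036


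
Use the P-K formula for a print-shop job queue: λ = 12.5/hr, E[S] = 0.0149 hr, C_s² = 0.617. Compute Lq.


ρ = λ·E[S] = 12.5·0.0149 = 0.1862
Lq = ρ²(1+C_s²)/(2(1−ρ)) = 0.03469·(1+0.617)/(2·0.8137)
= 0.03469·1.6170/1.6275 = 0.03447

Final: 0.03447


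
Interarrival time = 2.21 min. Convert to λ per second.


λ = 1/(interarrival time) in consistent units.
1 second = 0.0166667 min, so λ = 0.0166667/2.21 = 0.007541 per second

Final: 0.007541 /sec


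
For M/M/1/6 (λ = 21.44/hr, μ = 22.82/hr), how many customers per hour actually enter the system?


ρ = 0.9395; P_K = (1−ρ)ρ^6/(1−ρ^7) = 0.117559
λ_eff = λ(1 − P_K) = 21.44·(1 − 0.117559) = 21.44·0.882441 = 18.9195 /hr

Final: 18.9195 /hr


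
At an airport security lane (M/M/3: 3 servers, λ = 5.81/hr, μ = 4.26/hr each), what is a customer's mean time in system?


a = 1.3638; ρ = 0.4546; P₀ = 0.245751
Lq = P₀·a^c·ρ/(c!(1−ρ)²) = 0.15881
Wq = Lq/λ = 0.15881/5.81 = 0.02733 hr
W = Wq + 1/μ = 0.02733 + 0.23474 = 0.26208 hr

Final: 0.26208 hr


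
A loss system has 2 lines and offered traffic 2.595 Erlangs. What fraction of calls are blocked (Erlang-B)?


B(c,a) = (a^c/c!) / Σ_{k=0}^{c} a^k/k!
a^2/2! = 3.367013
Σ terms (k=0..2): 1.00000 + 2.59500 + 3.36701 = 6.962013
B = 3.367013/6.962013 = 0.483626

Final: 0.483626


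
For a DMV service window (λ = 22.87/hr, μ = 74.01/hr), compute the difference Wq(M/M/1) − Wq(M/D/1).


ρ = 22.87/74.01 = 0.3090
Wq(M/M/1) = ρ/(μ−λ) = 0.3090/51.14 = 0.006042 hr
Wq(M/D/1) = ρ/(2(μ−λ)) = 0.003021 hr
Savings = 0.006042 − 0.003021 = 0.003021 hr

Final: 0.003021 hr


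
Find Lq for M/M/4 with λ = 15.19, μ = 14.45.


a = λ/μ = 1.0512; ρ = a/4 = 0.2628
P₀ = 0.348875
Lq = P₀·a^c·ρ / (c!·(1−ρ)²) = 0.348875·1.22112·0.2628/(24·0.54346)
= 0.008584

Final: 0.008584


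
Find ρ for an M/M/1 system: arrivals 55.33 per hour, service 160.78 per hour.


ρ = λ/μ = 55.33/160.78 = 0.3441

Final: 0.3441


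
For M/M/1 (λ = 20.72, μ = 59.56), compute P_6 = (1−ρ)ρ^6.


ρ = 20.72/59.56 = 0.3479
P_n = (1−ρ)·ρ^n = (1 − 0.3479)·0.3479^6 = 0.6521·0.001773 = 0.001156

Final: 0.001156


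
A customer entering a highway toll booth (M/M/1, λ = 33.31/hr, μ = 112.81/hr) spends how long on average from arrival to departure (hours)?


W = 1/(μ−λ) = 1/(112.81 − 33.31) = 1/79.50 = 0.01258 hr

Final: 0.01258 hr


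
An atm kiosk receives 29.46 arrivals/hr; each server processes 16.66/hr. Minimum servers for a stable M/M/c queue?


Stability requires cμ > λ ⇔ c > λ/μ.
λ/μ = 29.46/16.66 = 1.7683
Minimum integer c = ⌊1.7683⌋ + 1 = 2
Check: 2·16.66 = 33.32 > 29.46, while 1·16.66 = 16.66 ≤ 29.46

Final: 2 servers


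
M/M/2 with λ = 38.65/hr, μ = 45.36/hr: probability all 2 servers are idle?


a = λ/μ = 38.65/45.36 = 0.8521; ρ = a/c = 0.4260
Σ_{k=0}^{1} a^k/k! (terms k=0..1) = 1.00000 + 0.85207 = 1.85207
Tail: a^2/(2!(1−ρ)) = 0.72603/(2·0.5740) = 0.63247
P₀ = 1/(1.85207 + 0.63247) = 1/2.48454 = 0.402489

Final: 0.402489


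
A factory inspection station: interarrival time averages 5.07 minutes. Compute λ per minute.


λ = 1/(interarrival time) in consistent units.
1 minute = 1 min, so λ = 1/5.07 = 0.1972 per minute

Final: 0.1972 /min


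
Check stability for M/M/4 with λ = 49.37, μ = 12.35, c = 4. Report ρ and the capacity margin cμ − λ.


Total capacity cμ = 4·12.35 = 49.40/hr
ρ = λ/(cμ) = 49.37/49.40 = 0.9994
Stable ⇔ ρ < 1: YES
Spare capacity = cμ − λ = 49.40 − 49.37 = 0.03/hr

Final: ρ = 0.9994; stable; margin = 0.03/hr


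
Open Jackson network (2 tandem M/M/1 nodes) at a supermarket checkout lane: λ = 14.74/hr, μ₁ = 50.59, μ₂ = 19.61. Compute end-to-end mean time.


Each node sees arrival rate λ = 14.74/hr (tandem ⇒ throughput preserved).
W₁ = 1/(μ₁−λ) = 1/(50.59−14.74) = 0.02789 hr
W₂ = 1/(μ₂−λ) = 1/(19.61−14.74) = 0.20534 hr
W_total = W₁ + W₂ = 0.02789 + 0.20534 = 0.23323 hr

Final: 0.23323 hr


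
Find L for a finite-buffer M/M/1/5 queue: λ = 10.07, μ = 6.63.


ρ = 10.07/6.63 = 1.5189
L = ρ[1 − (K+1)ρ^K + Kρ^(K+1)] / [(1−ρ)(1−ρ^(K+1))]
Numerator: 1.5189·(1 − 6·8.083133 + 5·12.277096) = 21.091841
Denominator: (-0.5189)·(-11.277096) = 5.851163
L = 21.091841/5.851163 = 3.6047

Final: 3.6047


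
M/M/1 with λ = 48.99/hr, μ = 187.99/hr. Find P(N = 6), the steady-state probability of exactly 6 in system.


ρ = 48.99/187.99 = 0.2606
P_n = (1−ρ)·ρ^n = (1 − 0.2606)·0.2606^6 = 0.7394·0.0003132 = 0.0002316

Final: 0.0002316


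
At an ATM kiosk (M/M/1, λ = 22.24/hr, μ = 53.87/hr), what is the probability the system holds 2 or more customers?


ρ = 22.24/53.87 = 0.4128
P(N ≥ n) = ρ^n = 0.4128^2 = 0.170442

Final: 0.170442


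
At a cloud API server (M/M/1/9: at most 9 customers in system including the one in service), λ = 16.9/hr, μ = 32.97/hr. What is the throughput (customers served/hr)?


ρ = 0.5126; P_K = (1−ρ)ρ^9/(1−ρ^10) = 0.001192
λ_eff = λ(1 − P_K) = 16.9·(1 − 0.001192) = 16.9·0.998808 = 16.8799 /hr

Final: 16.8799 /hr


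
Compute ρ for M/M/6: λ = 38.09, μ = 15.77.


ρ = λ/(cμ) = 38.09/(6·15.77) = 38.09/94.62 = 0.4026

Final: 0.4026


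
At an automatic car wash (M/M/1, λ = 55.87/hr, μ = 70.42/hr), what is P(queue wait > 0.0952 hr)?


ρ = 55.87/70.42 = 0.7934
P(Wq > t) = ρ·e^{−(μ−λ)t} = 0.7934·e^{−1.3852}
= 0.7934·0.250284 = 0.198571

Final: 0.198571


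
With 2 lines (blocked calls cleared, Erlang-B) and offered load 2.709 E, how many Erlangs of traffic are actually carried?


B(2,2.709) = 0.497312 (Erlang-B)
Carried load = a(1 − B) = 2.709·(1 − 0.497312) = 2.709·0.502688 = 1.3618 E

Final: 1.3618 Erlangs


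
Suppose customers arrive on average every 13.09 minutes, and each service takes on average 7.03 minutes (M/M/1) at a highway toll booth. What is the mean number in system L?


λ = 60/13.09 = 4.5837 /hr
μ = 60/7.03 = 8.5349 /hr
ρ = λ/μ = 4.5837/8.5349 = 0.5371
L = ρ/(1−ρ) = 0.5371/0.4629 = 1.1601

Final: 1.1601


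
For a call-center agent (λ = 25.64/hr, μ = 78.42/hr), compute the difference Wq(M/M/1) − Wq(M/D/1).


ρ = 25.64/78.42 = 0.3270
Wq(M/M/1) = ρ/(μ−λ) = 0.3270/52.78 = 0.006195 hr
Wq(M/D/1) = ρ/(2(μ−λ)) = 0.003097 hr
Savings = 0.006195 − 0.003097 = 0.003097 hr

Final: 0.003097 hr


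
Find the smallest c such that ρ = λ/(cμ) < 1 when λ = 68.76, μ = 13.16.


Stability requires cμ > λ ⇔ c > λ/μ.
λ/μ = 68.76/13.16 = 5.2249
Minimum integer c = ⌊5.2249⌋ + 1 = 6
Check: 6·13.16 = 78.96 > 68.76, while 5·13.16 = 65.80 ≤ 68.76

Final: 6 servers


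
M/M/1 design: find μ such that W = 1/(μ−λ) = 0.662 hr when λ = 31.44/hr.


W = 1/(μ−λ) ⇒ μ − λ = 1/W = 1/0.662 = 1.5106
μ = λ + 1/W = 31.44 + 1.5106 = 32.9506 per hr

Final: 32.9506 /hr


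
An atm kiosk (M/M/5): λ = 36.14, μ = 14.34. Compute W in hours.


a = 2.5202; ρ = 0.5040; P₀ = 0.078412
Lq = P₀·a^c·ρ/(c!(1−ρ)²) = 0.13614
Wq = Lq/λ = 0.13614/36.14 = 0.003767 hr
W = Wq + 1/μ = 0.003767 + 0.06974 = 0.07350 hr

Final: 0.07350 hr


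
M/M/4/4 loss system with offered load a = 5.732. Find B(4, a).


B(c,a) = (a^c/c!) / Σ_{k=0}^{c} a^k/k!
a^4/4! = 44.979382
Σ terms (k=0..4): 1.00000 + 5.73200 + 16.42791 + 31.38826 + 44.97938 = 99.527558
B = 44.979382/99.527558 = 0.451929

Final: 0.451929


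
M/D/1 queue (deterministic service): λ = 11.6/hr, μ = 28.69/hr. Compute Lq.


ρ = 11.6/28.69 = 0.4043
M/D/1: Lq = ρ²/(2(1−ρ)) = 0.1635/(2·0.5957) = 0.13722

Final: 0.13722


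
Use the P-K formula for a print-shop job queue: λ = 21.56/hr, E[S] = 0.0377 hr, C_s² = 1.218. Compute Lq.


ρ = λ·E[S] = 21.56·0.0377 = 0.8128
Lq = ρ²(1+C_s²)/(2(1−ρ)) = 0.6607·(1+1.218)/(2·0.1872)
= 0.6607·2.2180/0.3744 = 3.91412

Final: 3.91412


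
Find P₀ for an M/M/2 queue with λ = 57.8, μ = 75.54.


a = λ/μ = 57.8/75.54 = 0.7652; ρ = a/c = 0.3826
Σ_{k=0}^{1} a^k/k! (terms k=0..1) = 1.00000 + 0.76516 = 1.76516
Tail: a^2/(2!(1−ρ)) = 0.58547/(2·0.6174) = 0.47412
P₀ = 1/(1.76516 + 0.47412) = 1/2.23928 = 0.446572

Final: 0.446572


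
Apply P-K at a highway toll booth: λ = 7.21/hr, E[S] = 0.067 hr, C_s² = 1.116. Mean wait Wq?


ρ = λ·E[S] = 7.21·0.067 = 0.4831
E[S²] = E[S]²(1+C_s²) = 0.067²·(1+1.116) = 0.009499
Wq = λ·E[S²]/(2(1−ρ)) = 7.21·0.009499/(2·0.5169) = 0.06624 hr

Final: 0.06624 hr


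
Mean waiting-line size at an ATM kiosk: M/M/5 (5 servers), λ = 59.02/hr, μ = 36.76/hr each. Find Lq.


a = λ/μ = 1.6055; ρ = a/5 = 0.3211
P₀ = 0.200318
Lq = P₀·a^c·ρ / (c!·(1−ρ)²) = 0.200318·10.66887·0.3211/(120·0.46089)
= 0.01241

Final: 0.01241


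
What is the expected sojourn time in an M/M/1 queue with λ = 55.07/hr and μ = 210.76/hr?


W = 1/(μ−λ) = 1/(210.76 − 55.07) = 1/155.69 = 0.006423 hr

Final: 0.006423 hr


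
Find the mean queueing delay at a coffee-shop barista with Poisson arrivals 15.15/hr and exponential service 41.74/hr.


ρ = 15.15/41.74 = 0.3630
Wq = ρ/(μ−λ) = 0.3630/(41.74 − 15.15) = 0.3630/26.59 = 0.01365 hr

Final: 0.01365 hr


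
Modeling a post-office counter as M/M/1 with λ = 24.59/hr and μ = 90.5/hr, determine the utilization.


ρ = λ/μ = 24.59/90.5 = 0.2717

Final: 0.2717


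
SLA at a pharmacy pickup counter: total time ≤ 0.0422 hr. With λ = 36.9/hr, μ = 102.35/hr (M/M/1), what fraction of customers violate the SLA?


W ~ Exponential(μ−λ) for M/M/1.
μ − λ = 102.35 − 36.9 = 65.4500
P(W > t) = e^{−(μ−λ)t} = e^{−2.7620} = 0.063166

Final: 0.063166


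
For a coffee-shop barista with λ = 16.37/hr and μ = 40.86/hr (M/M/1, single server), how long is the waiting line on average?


ρ = 16.37/40.86 = 0.4006
Lq = ρ²/(1−ρ) = 0.1605/0.5994 = 0.2678

Final: 0.2678


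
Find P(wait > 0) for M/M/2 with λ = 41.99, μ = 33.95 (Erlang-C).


a = λ/μ = 1.2368; ρ = a/2 = 0.6184
P₀ = 0.235781 (from M/M/c formula)
C(c,a) = [a^c/(c!(1−ρ))]·P₀ = [1.52972/(2·0.3816)]·0.235781
= 2.00440·0.235781 = 0.472600

Final: 0.472600


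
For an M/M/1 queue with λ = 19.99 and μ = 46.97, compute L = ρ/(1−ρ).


ρ = λ/μ = 19.99/46.97 = 0.4256
L = ρ/(1−ρ) = 0.4256/(1 − 0.4256) = 0.4256/0.5744 = 0.7409

Final: 0.7409


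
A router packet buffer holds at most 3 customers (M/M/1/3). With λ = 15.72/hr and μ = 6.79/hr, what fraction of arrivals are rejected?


ρ = λ/μ = 15.72/6.79 = 2.3152
P_K = (1−ρ)ρ^K/(1−ρ^(K+1)) = (-1.3152·12.409329)/(1 − 28.729699)
= -16.320369/-27.729699 = 0.588552

Final: 0.588552


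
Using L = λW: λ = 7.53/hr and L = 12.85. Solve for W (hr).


W = L/λ = 12.85/7.53 = 1.7065 hr

Final: 1.7065 hr


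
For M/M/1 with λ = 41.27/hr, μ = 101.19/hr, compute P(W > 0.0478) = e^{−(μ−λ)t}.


W ~ Exponential(μ−λ) for M/M/1.
μ − λ = 101.19 − 41.27 = 59.9200
P(W > t) = e^{−(μ−λ)t} = e^{−2.8642} = 0.057030

Final: 0.057030


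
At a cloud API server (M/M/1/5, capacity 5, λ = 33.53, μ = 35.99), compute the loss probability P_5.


ρ = λ/μ = 33.53/35.99 = 0.9316
P_K = (1−ρ)ρ^K/(1−ρ^(K+1)) = (0.06835·0.701873)/(1 − 0.653898)
= 0.047975/0.346102 = 0.138614

Final: 0.138614


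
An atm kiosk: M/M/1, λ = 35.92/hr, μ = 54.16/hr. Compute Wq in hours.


ρ = 35.92/54.16 = 0.6632
Wq = ρ/(μ−λ) = 0.6632/(54.16 − 35.92) = 0.6632/18.24 = 0.03636 hr

Final: 0.03636 hr


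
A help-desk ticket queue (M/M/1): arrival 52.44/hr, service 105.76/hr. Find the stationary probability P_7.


ρ = 52.44/105.76 = 0.4958
P_n = (1−ρ)·ρ^n = (1 − 0.4958)·0.4958^7 = 0.5042·0.007369 = 0.003715

Final: 0.003715


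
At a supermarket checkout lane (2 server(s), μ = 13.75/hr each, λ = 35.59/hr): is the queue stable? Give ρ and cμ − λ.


Total capacity cμ = 2·13.75 = 27.50/hr
ρ = λ/(cμ) = 35.59/27.50 = 1.2942
Stable ⇔ ρ < 1: NO
Spare capacity = cμ − λ = 27.50 − 35.59 = -8.09/hr

Final: ρ = 1.2942; unstable; margin = -8.09/hr


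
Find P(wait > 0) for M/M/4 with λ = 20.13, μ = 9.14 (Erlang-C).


a = λ/μ = 2.2024; ρ = a/4 = 0.5506
P₀ = 0.104279 (from M/M/c formula)
C(c,a) = [a^c/(c!(1−ρ))]·P₀ = [23.52829/(24·0.4494)]·0.104279
= 2.18146·0.104279 = 0.227481

Final: 0.227481


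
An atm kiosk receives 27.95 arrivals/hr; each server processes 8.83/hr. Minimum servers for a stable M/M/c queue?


Stability requires cμ > λ ⇔ c > λ/μ.
λ/μ = 27.95/8.83 = 3.1653
Minimum integer c = ⌊3.1653⌋ + 1 = 4
Check: 4·8.83 = 35.32 > 27.95, while 3·8.83 = 26.49 ≤ 27.95

Final: 4 servers


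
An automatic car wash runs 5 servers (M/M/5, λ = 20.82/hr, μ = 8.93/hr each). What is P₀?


a = λ/μ = 20.82/8.93 = 2.3315; ρ = a/c = 0.4663
Σ_{k=0}^{4} a^k/k! (terms k=0..4) = 1.00000 + 2.33147 + 2.71787 + 2.11221 + 1.23114 = 9.39268
Tail: a^5/(5!(1−ρ)) = 68.88844/(120·0.5337) = 1.07563
P₀ = 1/(9.39268 + 1.07563) = 1/10.46831 = 0.095526

Final: 0.095526


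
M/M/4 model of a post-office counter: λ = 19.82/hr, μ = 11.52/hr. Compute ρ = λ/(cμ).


ρ = λ/(cμ) = 19.82/(4·11.52) = 19.82/46.08 = 0.4301

Final: 0.4301


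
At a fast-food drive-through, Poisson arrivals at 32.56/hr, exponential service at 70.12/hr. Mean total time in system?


W = 1/(μ−λ) = 1/(70.12 − 32.56) = 1/37.56 = 0.02662 hr

Final: 0.02662 hr


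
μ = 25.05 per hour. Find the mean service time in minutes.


Mean service time = 1/μ = 1/25.05 hour = 0.03992 hour
In minutes: 0.03992 × 60 = 2.3952 min

Final: 2.3952 min


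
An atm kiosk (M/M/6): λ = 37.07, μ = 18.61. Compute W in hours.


a = 1.9919; ρ = 0.3320; P₀ = 0.136234
Lq = P₀·a^c·ρ/(c!(1−ρ)²) = 0.008794
Wq = Lq/λ = 0.008794/37.07 = 0.0002372 hr
W = Wq + 1/μ = 0.0002372 + 0.05373 = 0.05397 hr

Final: 0.05397 hr


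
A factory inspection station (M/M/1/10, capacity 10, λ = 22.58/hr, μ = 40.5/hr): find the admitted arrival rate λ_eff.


ρ = 0.5575; P_K = (1−ρ)ρ^10/(1−ρ^11) = 0.001286
λ_eff = λ(1 − P_K) = 22.58·(1 − 0.001286) = 22.58·0.998714 = 22.5510 /hr

Final: 22.5510 /hr


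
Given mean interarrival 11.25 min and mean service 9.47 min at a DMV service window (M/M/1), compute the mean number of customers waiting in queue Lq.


λ = 60/11.25 = 5.3333 /hr
μ = 60/9.47 = 6.3358 /hr
ρ = λ/μ = 5.3333/6.3358 = 0.8418
Lq = ρ²/(1−ρ) = 0.7086/0.1582 = 4.4784

Final: 4.4784


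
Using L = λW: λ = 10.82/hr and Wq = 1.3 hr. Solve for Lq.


Lq = λWq = 10.82·1.3 = 14.0660

Final: 14.0660


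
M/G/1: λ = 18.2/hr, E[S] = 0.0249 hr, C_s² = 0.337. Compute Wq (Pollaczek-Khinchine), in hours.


ρ = λ·E[S] = 18.2·0.0249 = 0.4532
E[S²] = E[S]²(1+C_s²) = 0.0249²·(1+0.337) = 0.0008290
Wq = λ·E[S²]/(2(1−ρ)) = 18.2·0.0008290/(2·0.5468) = 0.01380 hr

Final: 0.01380 hr


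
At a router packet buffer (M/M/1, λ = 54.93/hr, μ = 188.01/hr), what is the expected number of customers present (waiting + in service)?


ρ = λ/μ = 54.93/188.01 = 0.2922
L = ρ/(1−ρ) = 0.2922/(1 − 0.2922) = 0.2922/0.7078 = 0.4128

Final: 0.4128


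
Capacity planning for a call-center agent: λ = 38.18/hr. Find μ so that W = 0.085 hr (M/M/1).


W = 1/(μ−λ) ⇒ μ − λ = 1/W = 1/0.085 = 11.7647
μ = λ + 1/W = 38.18 + 11.7647 = 49.9447 per hr

Final: 49.9447 /hr


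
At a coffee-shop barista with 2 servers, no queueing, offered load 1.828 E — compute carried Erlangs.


B(2,1.828) = 0.371387 (Erlang-B)
Carried load = a(1 − B) = 1.828·(1 − 0.371387) = 1.828·0.628613 = 1.1491 E

Final: 1.1491 Erlangs


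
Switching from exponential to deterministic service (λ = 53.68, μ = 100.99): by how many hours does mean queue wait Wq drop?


ρ = 53.68/100.99 = 0.5315
Wq(M/M/1) = ρ/(μ−λ) = 0.5315/47.31 = 0.01124 hr
Wq(M/D/1) = ρ/(2(μ−λ)) = 0.005618 hr
Savings = 0.01124 − 0.005618 = 0.005618 hr

Final: 0.005618 hr


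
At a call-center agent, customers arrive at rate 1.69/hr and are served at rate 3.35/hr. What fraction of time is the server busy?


ρ = λ/μ = 1.69/3.35 = 0.5045

Final: 0.5045


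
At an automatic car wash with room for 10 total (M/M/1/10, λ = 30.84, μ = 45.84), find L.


ρ = 30.84/45.84 = 0.6728
L = ρ[1 − (K+1)ρ^K + Kρ^(K+1)] / [(1−ρ)(1−ρ^(K+1))]
Numerator: 0.6728·(1 − 11·0.018998 + 10·0.012781) = 0.618171
Denominator: (0.3272)·(0.987219) = 0.323043
L = 0.618171/0.323043 = 1.9136

Final: 1.9136


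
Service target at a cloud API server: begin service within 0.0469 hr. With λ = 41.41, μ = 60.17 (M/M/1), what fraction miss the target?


ρ = 41.41/60.17 = 0.6882
P(Wq > t) = ρ·e^{−(μ−λ)t} = 0.6882·e^{−0.8798}
= 0.6882·0.414848 = 0.285505

Final: 0.285505


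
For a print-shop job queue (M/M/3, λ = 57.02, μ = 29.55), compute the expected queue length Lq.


a = λ/μ = 1.9296; ρ = a/3 = 0.6432
P₀ = 0.122738
Lq = P₀·a^c·ρ / (c!·(1−ρ)²) = 0.122738·7.18471·0.6432/(6·0.12730)
= 0.74258

Final: 0.74258


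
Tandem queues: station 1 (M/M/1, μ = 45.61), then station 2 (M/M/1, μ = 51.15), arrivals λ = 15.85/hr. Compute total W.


Each node sees arrival rate λ = 15.85/hr (tandem ⇒ throughput preserved).
W₁ = 1/(μ₁−λ) = 1/(45.61−15.85) = 0.03360 hr
W₂ = 1/(μ₂−λ) = 1/(51.15−15.85) = 0.02833 hr
W_total = W₁ + W₂ = 0.03360 + 0.02833 = 0.06193 hr

Final: 0.06193 hr


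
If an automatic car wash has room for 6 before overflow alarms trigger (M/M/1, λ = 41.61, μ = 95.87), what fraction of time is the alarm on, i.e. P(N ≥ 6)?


ρ = 41.61/95.87 = 0.4340
P(N ≥ n) = ρ^n = 0.4340^6 = 0.006685

Final: 0.006685


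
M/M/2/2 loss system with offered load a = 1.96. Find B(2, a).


B(c,a) = (a^c/c!) / Σ_{k=0}^{c} a^k/k!
a^2/2! = 1.920800
Σ terms (k=0..2): 1.00000 + 1.96000 + 1.92080 = 4.880800
B = 1.920800/4.880800 = 0.393542

Final: 0.393542


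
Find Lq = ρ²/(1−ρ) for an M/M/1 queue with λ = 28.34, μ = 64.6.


ρ = 28.34/64.6 = 0.4387
Lq = ρ²/(1−ρ) = 0.1925/0.5613 = 0.3429

Final: 0.3429


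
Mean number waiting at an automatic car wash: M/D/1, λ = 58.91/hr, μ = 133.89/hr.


ρ = 58.91/133.89 = 0.4400
M/D/1: Lq = ρ²/(2(1−ρ)) = 0.1936/(2·0.5600) = 0.17284

Final: 0.17284


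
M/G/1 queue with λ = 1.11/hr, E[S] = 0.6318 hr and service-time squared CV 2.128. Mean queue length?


ρ = λ·E[S] = 1.11·0.6318 = 0.7013
Lq = ρ²(1+C_s²)/(2(1−ρ)) = 0.4918·(1+2.128)/(2·0.2987)
= 0.4918·3.1280/0.5974 = 2.57516

Final: 2.57516


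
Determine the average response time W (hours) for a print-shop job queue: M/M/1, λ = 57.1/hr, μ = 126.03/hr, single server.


W = 1/(μ−λ) = 1/(126.03 − 57.1) = 1/68.93 = 0.01451 hr

Final: 0.01451 hr


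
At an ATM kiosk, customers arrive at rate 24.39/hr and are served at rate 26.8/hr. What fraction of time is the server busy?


ρ = λ/μ = 24.39/26.8 = 0.9101

Final: 0.9101


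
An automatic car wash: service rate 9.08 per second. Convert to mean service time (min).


Mean service time = 1/μ = 1/9.08 second = 0.11013 second
In minutes: 0.11013 × 0.0166667 = 0.001836 min

Final: 0.001836 min


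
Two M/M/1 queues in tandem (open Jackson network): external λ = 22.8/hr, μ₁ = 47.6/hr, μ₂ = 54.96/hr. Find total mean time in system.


Each node sees arrival rate λ = 22.8/hr (tandem ⇒ throughput preserved).
W₁ = 1/(μ₁−λ) = 1/(47.6−22.8) = 0.04032 hr
W₂ = 1/(μ₂−λ) = 1/(54.96−22.8) = 0.03109 hr
W_total = W₁ + W₂ = 0.04032 + 0.03109 = 0.07142 hr

Final: 0.07142 hr


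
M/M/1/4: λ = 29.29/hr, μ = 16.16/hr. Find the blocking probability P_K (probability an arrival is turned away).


ρ = λ/μ = 29.29/16.16 = 1.8125
P_K = (1−ρ)ρ^K/(1−ρ^(K+1)) = (-0.8125·10.792252)/(1 − 19.560956)
= -8.768704/-18.560956 = 0.472427

Final: 0.472427


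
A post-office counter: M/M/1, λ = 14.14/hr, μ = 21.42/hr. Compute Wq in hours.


ρ = 14.14/21.42 = 0.6601
Wq = ρ/(μ−λ) = 0.6601/(21.42 − 14.14) = 0.6601/7.28 = 0.09068 hr

Final: 0.09068 hr


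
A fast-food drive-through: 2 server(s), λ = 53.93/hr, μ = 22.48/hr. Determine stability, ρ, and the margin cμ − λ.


Total capacity cμ = 2·22.48 = 44.96/hr
ρ = λ/(cμ) = 53.93/44.96 = 1.1995
Stable ⇔ ρ < 1: NO
Spare capacity = cμ − λ = 44.96 − 53.93 = -8.97/hr

Final: ρ = 1.1995; unstable; margin = -8.97/hr


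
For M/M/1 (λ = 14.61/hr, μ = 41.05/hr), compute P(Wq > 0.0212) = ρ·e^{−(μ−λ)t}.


ρ = 14.61/41.05 = 0.3559
P(Wq > t) = ρ·e^{−(μ−λ)t} = 0.3559·e^{−0.5605}
= 0.3559·0.570908 = 0.203190

Final: 0.203190


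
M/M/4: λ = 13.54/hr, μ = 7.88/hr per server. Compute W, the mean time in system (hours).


a = 1.7183; ρ = 0.4296; P₀ = 0.176157
Lq = P₀·a^c·ρ/(c!(1−ρ)²) = 0.08447
Wq = Lq/λ = 0.08447/13.54 = 0.006238 hr
W = Wq + 1/μ = 0.006238 + 0.12690 = 0.13314 hr

Final: 0.13314 hr


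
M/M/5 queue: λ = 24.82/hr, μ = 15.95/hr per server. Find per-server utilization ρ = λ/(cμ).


ρ = λ/(cμ) = 24.82/(5·15.95) = 24.82/79.75 = 0.3112

Final: 0.3112


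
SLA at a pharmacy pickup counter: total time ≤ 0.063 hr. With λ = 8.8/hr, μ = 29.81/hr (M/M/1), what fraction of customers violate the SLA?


W ~ Exponential(μ−λ) for M/M/1.
μ − λ = 29.81 − 8.8 = 21.0100
P(W > t) = e^{−(μ−λ)t} = e^{−1.3236} = 0.266167

Final: 0.266167


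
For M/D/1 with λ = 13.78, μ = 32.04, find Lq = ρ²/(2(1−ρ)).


ρ = 13.78/32.04 = 0.4301
M/D/1: Lq = ρ²/(2(1−ρ)) = 0.1850/(2·0.5699) = 0.16228

Final: 0.16228
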